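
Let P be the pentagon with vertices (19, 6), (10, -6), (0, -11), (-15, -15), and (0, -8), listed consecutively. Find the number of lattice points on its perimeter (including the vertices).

11

Summing gcd(|Δx|,|Δy|) over the edges gives the boundary count: gcd(9,12) + gcd(10,5) + gcd(15,4) + gcd(15,7) + gcd(19,14) = 3+5+1+1+1 = 11.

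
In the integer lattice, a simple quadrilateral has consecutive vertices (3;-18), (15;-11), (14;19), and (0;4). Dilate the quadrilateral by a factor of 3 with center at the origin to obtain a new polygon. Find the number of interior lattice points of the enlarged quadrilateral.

By the shoelace formula, twice the signed area is |[3·(-11) − 15·(-18)] + [15·19 − 14·(-11)] + [14·4 − 0·19] + [0·(-18) − 3·4]| = 720, so the area is 360.
Summing gcd(|Δx|,|Δy|) over the edges gives the boundary count: gcd(12,7) + gcd(1,30) + gcd(14,15) + gcd(3,22) = 1+1+1+1 = 4.
Scaling by 3 multiplies the area by 3² = 9 (so the new area is 3240) and multiplies the boundary lattice-point count by 3, giving 12.
By Pick's theorem, the interior count of the dilated polygon is 3240 − 12/2 + 1 = 3235.

3235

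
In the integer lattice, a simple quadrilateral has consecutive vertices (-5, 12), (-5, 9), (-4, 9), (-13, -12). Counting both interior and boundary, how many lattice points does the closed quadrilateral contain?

The shoelace formula gives twice the area as |[(-5)·9 − (-5)·12] + [(-5)·9 − (-4)·9] + [(-4)·(-12) − (-13)·9] + [(-13)·12 − (-5)·(-12)]| = 45, so the area is 45/2.
Summing gcd(|Δx|,|Δy|) over the edges gives the boundary count: gcd(0,3) + gcd(1,0) + gcd(9,21) + gcd(8,24) = 3+1+3+8 = 15.
Pick's theorem gives I = A − B/2 + 1 = 45/2 − 15/2 + 1 = 16, so the closed region contains I + B = 16 + 15 = 31 lattice points.

31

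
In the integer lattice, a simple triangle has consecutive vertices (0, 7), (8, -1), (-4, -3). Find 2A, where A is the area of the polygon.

By the shoelace formula, twice the signed area is |(0·(-1) − 8·7) + (8·(-3) − (-4)·(-1)) + ((-4)·7 − 0·(-3))| = 112, so the area is 56.

112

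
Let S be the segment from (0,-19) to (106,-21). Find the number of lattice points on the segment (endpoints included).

3

The number of lattice points on a segment between lattice points is gcd(|Δx|,|Δy|) + 1 = gcd(106,2) + 1 = 2 + 1 = 3.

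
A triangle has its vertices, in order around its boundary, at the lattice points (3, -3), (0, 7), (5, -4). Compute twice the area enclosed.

17

By the shoelace formula, twice the signed area is |(3·7 − 0·(-3)) + (0·(-4) − 5·7) + (5·(-3) − 3·(-4))| = 17, so the area is 8.5.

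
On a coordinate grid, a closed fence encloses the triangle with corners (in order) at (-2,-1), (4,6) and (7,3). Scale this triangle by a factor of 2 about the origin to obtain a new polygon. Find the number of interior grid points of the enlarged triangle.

74

The shoelace formula gives twice the area as |((-2)·6 − 4·(-1)) + (4·3 − 7·6) + (7·(-1) − (-2)·3)| = 39, so the area is 19.5.
The number of boundary lattice points is Σ gcd(|Δx|,|Δy|) = gcd(6,7) + gcd(3,3) + gcd(9,4) = 1+3+1 = 5.
Scaling by 2 multiplies the area by 2² = 4 (so the new area is 78) and multiplies the boundary lattice-point count by 2, giving 10.
By Pick's theorem, the interior count of the dilated polygon is 78 − 10/2 + 1 = 74.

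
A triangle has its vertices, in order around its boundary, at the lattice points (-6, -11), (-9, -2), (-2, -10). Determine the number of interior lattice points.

18

By the shoelace formula, twice the signed area is |[(-6)·(-2) − (-9)·(-11)] + [(-9)·(-10) − (-2)·(-2)] + [(-2)·(-11) − (-6)·(-10)]| = 39, so the area is 19.5.
Summing gcd(|Δx|,|Δy|) over the edges gives the boundary count: gcd(3,9) + gcd(7,8) + gcd(4,1) = 3+1+1 = 5.
By Pick's theorem A = I + B/2 − 1, so I = 19.5 − 5/2 + 1 = 18.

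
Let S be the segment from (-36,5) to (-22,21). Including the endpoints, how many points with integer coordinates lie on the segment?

3

The number of lattice points on a segment between lattice points is gcd(|Δx|,|Δy|) + 1 = gcd(14,16) + 1 = 2 + 1 = 3.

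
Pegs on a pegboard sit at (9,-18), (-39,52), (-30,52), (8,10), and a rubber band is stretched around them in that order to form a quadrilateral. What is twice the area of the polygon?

1652

Using the shoelace formula, 2A = |[9·52 − (-39)·(-18)] + [(-39)·52 − (-30)·52] + [(-30)·10 − 8·52] + [8·(-18) − 9·10]| = 1652, so the area is 826.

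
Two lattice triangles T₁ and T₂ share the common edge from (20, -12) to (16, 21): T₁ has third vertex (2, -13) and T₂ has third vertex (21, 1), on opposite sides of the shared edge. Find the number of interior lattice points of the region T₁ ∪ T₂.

The union is the simple quadrilateral with vertices (20, -12), (2, -13), (16, 21), (21, 1) in order.
Using the shoelace formula, 2A = |(20·(-13) − 2·(-12)) + (2·21 − 16·(-13)) + (16·1 − 21·21) + (21·(-12) − 20·1)| = 683, so the area is 341.5.
Along each edge there are gcd(|Δx|,|Δy|)+1 lattice points, so counting each shared vertex once the boundary has gcd(18,1) + gcd(14,34) + gcd(5,20) + gcd(1,13) = 1+2+5+1 = 9.
By Pick's theorem I = A − B/2 + 1 = 341.5 − 9/2 + 1 = 338.

338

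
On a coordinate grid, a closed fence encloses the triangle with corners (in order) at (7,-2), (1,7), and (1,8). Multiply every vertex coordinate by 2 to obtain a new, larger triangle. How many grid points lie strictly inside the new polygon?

By the shoelace formula, twice the signed area is |(7·7 − 1·(-2)) + (1·8 − 1·7) + (1·(-2) − 7·8)| = 6, so the area is 3.
The number of boundary lattice points is Σ gcd(|Δx|,|Δy|) = gcd(6,9) + gcd(0,1) + gcd(6,10) = 3+1+2 = 6.
Scaling by 2 multiplies the area by 2² = 4 (so the new area is 12) and multiplies the boundary lattice-point count by 2, giving 12.
By Pick's theorem, the interior count of the dilated polygon is 12 − 12/2 + 1 = 7.

7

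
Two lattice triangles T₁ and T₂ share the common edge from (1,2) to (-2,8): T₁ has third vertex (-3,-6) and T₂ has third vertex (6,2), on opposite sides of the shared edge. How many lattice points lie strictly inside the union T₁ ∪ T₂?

34

The union is the simple quadrilateral with vertices (1,2), (-3,-6), (-2,8), (6,2) in order.
By the shoelace formula, twice the signed area is |(1·(-6) − (-3)·2) + ((-3)·8 − (-2)·(-6)) + ((-2)·2 − 6·8) + (6·2 − 1·2)| = 78, so the area is 39.
The number of boundary lattice points is Σ gcd(|Δx|,|Δy|) = gcd(4,8) + gcd(1,14) + gcd(8,6) + gcd(5,0) = 4+1+2+5 = 12.
By Pick's theorem I = A − B/2 + 1 = 39 − 12/2 + 1 = 34.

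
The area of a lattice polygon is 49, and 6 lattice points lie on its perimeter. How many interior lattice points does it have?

47

Pick's theorem A = I + B/2 − 1 rearranges to I = A − B/2 + 1 = 49 − 6/2 + 1 = 47.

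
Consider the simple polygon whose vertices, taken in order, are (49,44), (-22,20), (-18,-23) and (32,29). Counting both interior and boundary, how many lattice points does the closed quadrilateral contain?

1511

By the shoelace formula, twice the signed area is |[49·20 − (-22)·44] + [(-22)·(-23) − (-18)·20] + [(-18)·29 − 32·(-23)] + [32·44 − 49·29]| = 3015, so the area is 3015/2.
Summing gcd(|Δx|,|Δy|) over the edges gives the boundary count: gcd(71,24) + gcd(4,43) + gcd(50,52) + gcd(17,15) = 1+1+2+1 = 5.
Pick's theorem gives I = A − B/2 + 1 = 3015/2 − 5/2 + 1 = 1506, so the closed region contains I + B = 1506 + 5 = 1511 lattice points.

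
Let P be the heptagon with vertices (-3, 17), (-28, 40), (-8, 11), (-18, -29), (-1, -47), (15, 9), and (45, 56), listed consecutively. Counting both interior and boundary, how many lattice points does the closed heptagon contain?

Using the shoelace formula, 2A = |((-3)·40 − (-28)·17) + ((-28)·11 − (-8)·40) + ((-8)·(-29) − (-18)·11) + ((-18)·(-47) − (-1)·(-29)) + ((-1)·9 − 15·(-47)) + (15·56 − 45·9) + (45·17 − (-3)·56)| = 3679, so the area is 1839.5.
Along each edge there are gcd(|Δx|,|Δy|)+1 lattice points, so counting each shared vertex once the boundary has gcd(25,23) + gcd(20,29) + gcd(10,40) + gcd(17,18) + gcd(16,56) + gcd(30,47) + gcd(48,39) = 1+1+10+1+8+1+3 = 25.
Pick's theorem gives I = A − B/2 + 1 = 1839.5 − 25/2 + 1 = 1828, so the closed region contains I + B = 1828 + 25 = 1853 lattice points.

1853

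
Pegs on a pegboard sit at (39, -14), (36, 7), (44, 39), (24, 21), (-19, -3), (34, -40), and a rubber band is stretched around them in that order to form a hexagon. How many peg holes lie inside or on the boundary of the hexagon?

By the shoelace formula, twice the signed area is |[39·7 − 36·(-14)] + [36·39 − 44·7] + [44·21 − 24·39] + [24·(-3) − (-19)·21] + [(-19)·(-40) − 34·(-3)] + [34·(-14) − 39·(-40)]| = 4134, so the area is 2067.
Along each edge there are gcd(|Δx|,|Δy|)+1 lattice points, so counting each shared vertex once the boundary has gcd(3,21) + gcd(8,32) + gcd(20,18) + gcd(43,24) + gcd(53,37) + gcd(5,26) = 3+8+2+1+1+1 = 16.
Pick's theorem gives I = A − B/2 + 1 = 2067 − 16/2 + 1 = 2060, so the closed region contains I + B = 2060 + 16 = 2076 lattice points.

2076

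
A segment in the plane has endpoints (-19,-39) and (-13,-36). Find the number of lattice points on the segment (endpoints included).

4

The number of lattice points on a segment between lattice points is gcd(|Δx|,|Δy|) + 1 = gcd(6,3) + 1 = 3 + 1 = 4.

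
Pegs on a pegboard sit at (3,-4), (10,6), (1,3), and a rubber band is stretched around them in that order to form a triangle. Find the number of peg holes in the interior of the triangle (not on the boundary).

The shoelace formula gives twice the area as |[3·6 − 10·(-4)] + [10·3 − 1·6] + [1·(-4) − 3·3]| = 69, so the area is 34.5.
Along each edge there are gcd(|Δx|,|Δy|)+1 lattice points, so counting each shared vertex once the boundary has gcd(7,10) + gcd(9,3) + gcd(2,7) = 1+3+1 = 5.
Pick's theorem gives I = A − B/2 + 1 = 34.5 − 5/2 + 1 = 33.

33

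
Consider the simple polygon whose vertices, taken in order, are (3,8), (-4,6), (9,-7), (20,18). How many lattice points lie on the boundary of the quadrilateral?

Summing gcd(|Δx|,|Δy|) over the edges gives the boundary count: gcd(7,2) + gcd(13,13) + gcd(11,25) + gcd(17,10) = 1+13+1+1 = 16.

16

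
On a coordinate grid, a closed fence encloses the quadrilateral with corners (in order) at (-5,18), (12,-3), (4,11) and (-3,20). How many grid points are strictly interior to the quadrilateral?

By the shoelace formula, twice the signed area is |((-5)·(-3) − 12·18) + (12·11 − 4·(-3)) + (4·20 − (-3)·11) + ((-3)·18 − (-5)·20)| = 102, so the area is 51.
Summing gcd(|Δx|,|Δy|) over the edges gives the boundary count: gcd(17,21) + gcd(8,14) + gcd(7,9) + gcd(2,2) = 1+2+1+2 = 6.
By Pick's theorem A = I + B/2 − 1, so I = 51 − 6/2 + 1 = 49.

49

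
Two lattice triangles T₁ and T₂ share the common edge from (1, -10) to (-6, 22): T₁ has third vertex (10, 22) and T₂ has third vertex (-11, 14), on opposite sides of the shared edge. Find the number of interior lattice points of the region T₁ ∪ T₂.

The union is the simple quadrilateral with vertices (1, -10), (10, 22), (-6, 22), (-11, 14) in order.
The shoelace formula gives twice the area as |[1·22 − 10·(-10)] + [10·22 − (-6)·22] + [(-6)·14 − (-11)·22] + [(-11)·(-10) − 1·14]| = 728, so the area is 364.
Summing gcd(|Δx|,|Δy|) over the edges gives the boundary count: gcd(9,32) + gcd(16,0) + gcd(5,8) + gcd(12,24) = 1+16+1+12 = 30.
By Pick's theorem I = A − B/2 + 1 = 364 − 30/2 + 1 = 350.

350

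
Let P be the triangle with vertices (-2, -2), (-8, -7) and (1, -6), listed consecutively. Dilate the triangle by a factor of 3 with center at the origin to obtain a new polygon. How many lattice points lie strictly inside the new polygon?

The shoelace formula gives twice the area as |[(-2)·(-7) − (-8)·(-2)] + [(-8)·(-6) − 1·(-7)] + [1·(-2) − (-2)·(-6)]| = 39, so the area is 39/2.
Along each edge there are gcd(|Δx|,|Δy|)+1 lattice points, so counting each shared vertex once the boundary has gcd(6,5) + gcd(9,1) + gcd(3,4) = 1+1+1 = 3.
Scaling by 3 multiplies the area by 3² = 9 (so the new area is 351/2) and multiplies the boundary lattice-point count by 3, giving 9.
By Pick's theorem, the interior count of the dilated polygon is 351/2 − 9/2 + 1 = 172.

172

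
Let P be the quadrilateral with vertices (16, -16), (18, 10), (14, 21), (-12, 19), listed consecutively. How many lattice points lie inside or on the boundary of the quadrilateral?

553

Using the shoelace formula, 2A = |[16·10 − 18·(-16)] + [18·21 − 14·10] + [14·19 − (-12)·21] + [(-12)·(-16) − 16·19]| = 1092, so the area is 546.
The number of boundary lattice points is Σ gcd(|Δx|,|Δy|) = gcd(2,26) + gcd(4,11) + gcd(26,2) + gcd(28,35) = 2+1+2+7 = 12.
Pick's theorem gives I = A − B/2 + 1 = 546 − 12/2 + 1 = 541, so the closed region contains I + B = 541 + 12 = 553 lattice points.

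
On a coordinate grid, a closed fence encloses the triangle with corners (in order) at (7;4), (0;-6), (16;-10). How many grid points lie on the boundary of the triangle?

6

Along each edge there are gcd(|Δx|,|Δy|)+1 lattice points, so counting each shared vertex once the boundary has gcd(7,10) + gcd(16,4) + gcd(9,14) = 1+4+1 = 6.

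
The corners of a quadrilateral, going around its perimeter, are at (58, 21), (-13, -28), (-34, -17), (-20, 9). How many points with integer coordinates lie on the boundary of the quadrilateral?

The number of boundary lattice points is Σ gcd(|Δx|,|Δy|) = gcd(71,49) + gcd(21,11) + gcd(14,26) + gcd(78,12) = 1+1+2+6 = 10.

10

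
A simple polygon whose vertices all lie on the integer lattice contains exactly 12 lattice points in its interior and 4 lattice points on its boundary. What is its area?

Pick's theorem states A = I + B/2 − 1, so A = 12 + 4/2 − 1 = 13.

13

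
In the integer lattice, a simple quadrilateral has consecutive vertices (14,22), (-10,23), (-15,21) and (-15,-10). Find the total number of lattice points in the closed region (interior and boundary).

By the shoelace formula, twice the signed area is |(14·23 − (-10)·22) + ((-10)·21 − (-15)·23) + ((-15)·(-10) − (-15)·21) + ((-15)·22 − 14·(-10))| = 952, so the area is 476.
The number of boundary lattice points is Σ gcd(|Δx|,|Δy|) = gcd(24,1) + gcd(5,2) + gcd(0,31) + gcd(29,32) = 1+1+31+1 = 34.
Pick's theorem gives I = A − B/2 + 1 = 476 − 34/2 + 1 = 460, so the closed region contains I + B = 460 + 34 = 494 lattice points.

494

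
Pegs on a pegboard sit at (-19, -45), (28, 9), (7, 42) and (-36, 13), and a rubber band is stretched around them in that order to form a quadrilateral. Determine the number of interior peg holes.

The shoelace formula gives twice the area as |[(-19)·9 − 28·(-45)] + [28·42 − 7·9] + [7·13 − (-36)·42] + [(-36)·(-45) − (-19)·13]| = 5672, so the area is 2836.
Along each edge there are gcd(|Δx|,|Δy|)+1 lattice points, so counting each shared vertex once the boundary has gcd(47,54) + gcd(21,33) + gcd(43,29) + gcd(17,58) = 1+3+1+1 = 6.
Pick's theorem gives I = A − B/2 + 1 = 2836 − 6/2 + 1 = 2834.

2834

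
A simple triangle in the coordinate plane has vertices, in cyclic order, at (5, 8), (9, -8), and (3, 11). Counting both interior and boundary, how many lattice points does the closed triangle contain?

14

Using the shoelace formula, 2A = |(5·(-8) − 9·8) + (9·11 − 3·(-8)) + (3·8 − 5·11)| = 20, so the area is 10.
Summing gcd(|Δx|,|Δy|) over the edges gives the boundary count: gcd(4,16) + gcd(6,19) + gcd(2,3) = 4+1+1 = 6.
Pick's theorem gives I = A − B/2 + 1 = 10 − 6/2 + 1 = 8, so the closed region contains I + B = 8 + 6 = 14 lattice points.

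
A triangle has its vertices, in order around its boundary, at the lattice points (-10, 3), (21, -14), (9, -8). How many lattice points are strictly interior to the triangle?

By the shoelace formula, twice the signed area is |[(-10)·(-14) − 21·3] + [21·(-8) − 9·(-14)] + [9·3 − (-10)·(-8)]| = 18, so the area is 9.
Summing gcd(|Δx|,|Δy|) over the edges gives the boundary count: gcd(31,17) + gcd(12,6) + gcd(19,11) = 1+6+1 = 8.
By Pick's theorem A = I + B/2 − 1, so I = 9 − 8/2 + 1 = 6.

6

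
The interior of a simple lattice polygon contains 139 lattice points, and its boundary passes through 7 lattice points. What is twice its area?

283

Pick's theorem states A = I + B/2 − 1, so A = 139 + 7/2 − 1 = 283/2.
Hence 2A = 283.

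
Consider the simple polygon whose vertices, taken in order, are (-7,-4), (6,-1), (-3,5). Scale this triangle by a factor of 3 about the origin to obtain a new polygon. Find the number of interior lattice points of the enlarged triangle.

466

By the shoelace formula, twice the signed area is |[(-7)·(-1) − 6·(-4)] + [6·5 − (-3)·(-1)] + [(-3)·(-4) − (-7)·5]| = 105, so the area is 105/2.
The number of boundary lattice points is Σ gcd(|Δx|,|Δy|) = gcd(13,3) + gcd(9,6) + gcd(4,9) = 1+3+1 = 5.
Scaling by 3 multiplies the area by 3² = 9 (so the new area is 945/2) and multiplies the boundary lattice-point count by 3, giving 15.
By Pick's theorem, the interior count of the dilated polygon is 945/2 − 15/2 + 1 = 466.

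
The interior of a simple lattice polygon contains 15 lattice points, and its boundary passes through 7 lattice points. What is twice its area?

35

Pick's theorem states A = I + B/2 − 1, so A = 15 + 7/2 − 1 = 35/2.
Hence 2A = 35.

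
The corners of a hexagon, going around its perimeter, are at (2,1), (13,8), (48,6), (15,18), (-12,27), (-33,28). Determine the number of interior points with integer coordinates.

772

The shoelace formula gives twice the area as |(2·8 − 13·1) + (13·6 − 48·8) + (48·18 − 15·6) + (15·27 − (-12)·18) + ((-12)·28 − (-33)·27) + ((-33)·1 − 2·28)| = 1558, so the area is 779.
Summing gcd(|Δx|,|Δy|) over the edges gives the boundary count: gcd(11,7) + gcd(35,2) + gcd(33,12) + gcd(27,9) + gcd(21,1) + gcd(35,27) = 1+1+3+9+1+1 = 16.
By Pick's theorem A = I + B/2 − 1, so I = 779 − 16/2 + 1 = 772.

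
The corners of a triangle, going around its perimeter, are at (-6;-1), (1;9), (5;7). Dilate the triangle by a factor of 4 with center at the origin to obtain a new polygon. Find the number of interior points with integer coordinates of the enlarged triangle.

Using the shoelace formula, 2A = |((-6)·9 − 1·(-1)) + (1·7 − 5·9) + (5·(-1) − (-6)·7)| = 54, so the area is 27.
Summing gcd(|Δx|,|Δy|) over the edges gives the boundary count: gcd(7,10) + gcd(4,2) + gcd(11,8) = 1+2+1 = 4.
Scaling by 4 multiplies the area by 4² = 16 (so the new area is 432) and multiplies the boundary lattice-point count by 4, giving 16.
By Pick's theorem, the interior count of the dilated polygon is 432 − 16/2 + 1 = 425.

425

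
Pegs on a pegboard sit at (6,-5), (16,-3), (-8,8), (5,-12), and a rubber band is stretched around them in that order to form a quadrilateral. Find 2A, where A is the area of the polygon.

269

The shoelace formula gives twice the area as |[6·(-3) − 16·(-5)] + [16·8 − (-8)·(-3)] + [(-8)·(-12) − 5·8] + [5·(-5) − 6·(-12)]| = 269, so the area is 269/2.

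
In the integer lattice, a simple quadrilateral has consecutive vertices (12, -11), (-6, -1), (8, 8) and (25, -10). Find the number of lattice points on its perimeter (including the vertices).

5

Along each edge there are gcd(|Δx|,|Δy|)+1 lattice points, so counting each shared vertex once the boundary has gcd(18,10) + gcd(14,9) + gcd(17,18) + gcd(13,1) = 2+1+1+1 = 5.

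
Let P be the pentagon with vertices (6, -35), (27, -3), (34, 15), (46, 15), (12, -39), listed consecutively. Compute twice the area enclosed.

Using the shoelace formula, 2A = |[6·(-3) − 27·(-35)] + [27·15 − 34·(-3)] + [34·15 − 46·15] + [46·(-39) − 12·15] + [12·(-35) − 6·(-39)]| = 906, so the area is 453.

906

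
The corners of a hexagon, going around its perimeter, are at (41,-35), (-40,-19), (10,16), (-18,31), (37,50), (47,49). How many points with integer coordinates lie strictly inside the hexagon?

Using the shoelace formula, 2A = |(41·(-19) − (-40)·(-35)) + ((-40)·16 − 10·(-19)) + (10·31 − (-18)·16) + ((-18)·50 − 37·31) + (37·49 − 47·50) + (47·(-35) − 41·49)| = 8269, so the area is 8269/2.
The number of boundary lattice points is Σ gcd(|Δx|,|Δy|) = gcd(81,16) + gcd(50,35) + gcd(28,15) + gcd(55,19) + gcd(10,1) + gcd(6,84) = 1+5+1+1+1+6 = 15.
Pick's theorem gives I = A − B/2 + 1 = 8269/2 − 15/2 + 1 = 4128.

4128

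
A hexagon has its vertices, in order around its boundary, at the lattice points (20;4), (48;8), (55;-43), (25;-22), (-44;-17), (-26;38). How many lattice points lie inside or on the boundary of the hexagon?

3528

By the shoelace formula, twice the signed area is |[20·8 − 48·4] + [48·(-43) − 55·8] + [55·(-22) − 25·(-43)] + [25·(-17) − (-44)·(-22)] + [(-44)·38 − (-26)·(-17)] + [(-26)·4 − 20·38]| = 7042, so the area is 3521.
Along each edge there are gcd(|Δx|,|Δy|)+1 lattice points, so counting each shared vertex once the boundary has gcd(28,4) + gcd(7,51) + gcd(30,21) + gcd(69,5) + gcd(18,55) + gcd(46,34) = 4+1+3+1+1+2 = 12.
Pick's theorem gives I = A − B/2 + 1 = 3521 − 12/2 + 1 = 3516, so the closed region contains I + B = 3516 + 12 = 3528 lattice points.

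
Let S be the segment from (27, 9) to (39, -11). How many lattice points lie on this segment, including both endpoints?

The number of lattice points on a segment between lattice points is gcd(|Δx|,|Δy|) + 1 = gcd(12,20) + 1 = 4 + 1 = 5.

5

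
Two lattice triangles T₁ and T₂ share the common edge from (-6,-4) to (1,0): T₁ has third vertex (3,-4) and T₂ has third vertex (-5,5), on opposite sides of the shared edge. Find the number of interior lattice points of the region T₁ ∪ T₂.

42

The union is the simple quadrilateral with vertices (-6,-4), (3,-4), (1,0), (-5,5) in order.
By the shoelace formula, twice the signed area is |[(-6)·(-4) − 3·(-4)] + [3·0 − 1·(-4)] + [1·5 − (-5)·0] + [(-5)·(-4) − (-6)·5]| = 95, so the area is 95/2.
Summing gcd(|Δx|,|Δy|) over the edges gives the boundary count: gcd(9,0) + gcd(2,4) + gcd(6,5) + gcd(1,9) = 9+2+1+1 = 13.
By Pick's theorem I = A − B/2 + 1 = 95/2 − 13/2 + 1 = 42.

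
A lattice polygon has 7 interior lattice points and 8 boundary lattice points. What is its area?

10

By Pick's theorem, A = I + B/2 − 1 = 7 + 8/2 − 1 = 10.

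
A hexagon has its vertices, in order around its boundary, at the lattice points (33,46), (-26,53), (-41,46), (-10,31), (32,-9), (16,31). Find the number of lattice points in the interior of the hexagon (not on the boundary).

1523

By the shoelace formula, twice the signed area is |[33·53 − (-26)·46] + [(-26)·46 − (-41)·53] + [(-41)·31 − (-10)·46] + [(-10)·(-9) − 32·31] + [32·31 − 16·(-9)] + [16·46 − 33·31]| = 3058, so the area is 1529.
The number of boundary lattice points is Σ gcd(|Δx|,|Δy|) = gcd(59,7) + gcd(15,7) + gcd(31,15) + gcd(42,40) + gcd(16,40) + gcd(17,15) = 1+1+1+2+8+1 = 14.
By Pick's theorem A = I + B/2 − 1, so I = 1529 − 14/2 + 1 = 1523.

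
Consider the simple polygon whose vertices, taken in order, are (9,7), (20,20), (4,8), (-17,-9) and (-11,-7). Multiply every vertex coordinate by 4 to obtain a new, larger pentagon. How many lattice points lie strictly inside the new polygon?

1789

By the shoelace formula, twice the signed area is |[9·20 − 20·7] + [20·8 − 4·20] + [4·(-9) − (-17)·8] + [(-17)·(-7) − (-11)·(-9)] + [(-11)·7 − 9·(-7)]| = 226, so the area is 113.
Summing gcd(|Δx|,|Δy|) over the edges gives the boundary count: gcd(11,13) + gcd(16,12) + gcd(21,17) + gcd(6,2) + gcd(20,14) = 1+4+1+2+2 = 10.
Scaling by 4 multiplies the area by 4² = 16 (so the new area is 1808) and multiplies the boundary lattice-point count by 4, giving 40.
By Pick's theorem, the interior count of the dilated polygon is 1808 − 40/2 + 1 = 1789.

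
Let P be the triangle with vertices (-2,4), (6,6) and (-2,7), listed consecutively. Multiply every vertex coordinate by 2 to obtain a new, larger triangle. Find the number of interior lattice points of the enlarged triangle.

Using the shoelace formula, 2A = |((-2)·6 − 6·4) + (6·7 − (-2)·6) + ((-2)·4 − (-2)·7)| = 24, so the area is 12.
Along each edge there are gcd(|Δx|,|Δy|)+1 lattice points, so counting each shared vertex once the boundary has gcd(8,2) + gcd(8,1) + gcd(0,3) = 2+1+3 = 6.
Scaling by 2 multiplies the area by 2² = 4 (so the new area is 48) and multiplies the boundary lattice-point count by 2, giving 12.
By Pick's theorem, the interior count of the dilated polygon is 48 − 12/2 + 1 = 43.

43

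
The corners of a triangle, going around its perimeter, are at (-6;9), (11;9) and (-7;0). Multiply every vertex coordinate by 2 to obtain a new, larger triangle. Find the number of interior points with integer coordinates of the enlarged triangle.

280

By the shoelace formula, twice the signed area is |((-6)·9 − 11·9) + (11·0 − (-7)·9) + ((-7)·9 − (-6)·0)| = 153, so the area is 153/2.
The number of boundary lattice points is Σ gcd(|Δx|,|Δy|) = gcd(17,0) + gcd(18,9) + gcd(1,9) = 17+9+1 = 27.
Scaling by 2 multiplies the area by 2² = 4 (so the new area is 306) and multiplies the boundary lattice-point count by 2, giving 54.
By Pick's theorem, the interior count of the dilated polygon is 306 − 54/2 + 1 = 280.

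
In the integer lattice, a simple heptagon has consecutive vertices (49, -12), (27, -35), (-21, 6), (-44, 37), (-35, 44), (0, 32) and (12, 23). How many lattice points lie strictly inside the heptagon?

2943

The shoelace formula gives twice the area as |[49·(-35) − 27·(-12)] + [27·6 − (-21)·(-35)] + [(-21)·37 − (-44)·6] + [(-44)·44 − (-35)·37] + [(-35)·32 − 0·44] + [0·23 − 12·32] + [12·(-12) − 49·23]| = 5893, so the area is 2946.5.
Along each edge there are gcd(|Δx|,|Δy|)+1 lattice points, so counting each shared vertex once the boundary has gcd(22,23) + gcd(48,41) + gcd(23,31) + gcd(9,7) + gcd(35,12) + gcd(12,9) + gcd(37,35) = 1+1+1+1+1+3+1 = 9.
Pick's theorem gives I = A − B/2 + 1 = 2946.5 − 9/2 + 1 = 2943.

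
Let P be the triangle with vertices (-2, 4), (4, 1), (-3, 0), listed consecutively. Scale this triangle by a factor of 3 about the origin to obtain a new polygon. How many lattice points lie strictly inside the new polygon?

115

Using the shoelace formula, 2A = |((-2)·1 − 4·4) + (4·0 − (-3)·1) + ((-3)·4 − (-2)·0)| = 27, so the area is 13.5.
The number of boundary lattice points is Σ gcd(|Δx|,|Δy|) = gcd(6,3) + gcd(7,1) + gcd(1,4) = 3+1+1 = 5.
Scaling by 3 multiplies the area by 3² = 9 (so the new area is 243/2) and multiplies the boundary lattice-point count by 3, giving 15.
By Pick's theorem, the interior count of the dilated polygon is 243/2 − 15/2 + 1 = 115.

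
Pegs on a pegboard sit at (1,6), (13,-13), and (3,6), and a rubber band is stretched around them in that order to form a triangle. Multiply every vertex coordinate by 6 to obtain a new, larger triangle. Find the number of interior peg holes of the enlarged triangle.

673

Using the shoelace formula, 2A = |(1·(-13) − 13·6) + (13·6 − 3·(-13)) + (3·6 − 1·6)| = 38, so the area is 19.
Summing gcd(|Δx|,|Δy|) over the edges gives the boundary count: gcd(12,19) + gcd(10,19) + gcd(2,0) = 1+1+2 = 4.
Scaling by 6 multiplies the area by 6² = 36 (so the new area is 684) and multiplies the boundary lattice-point count by 6, giving 24.
By Pick's theorem, the interior count of the dilated polygon is 684 − 24/2 + 1 = 673.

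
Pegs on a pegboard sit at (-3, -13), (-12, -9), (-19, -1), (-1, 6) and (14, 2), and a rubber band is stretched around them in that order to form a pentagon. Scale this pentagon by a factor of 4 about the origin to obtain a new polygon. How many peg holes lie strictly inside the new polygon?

Using the shoelace formula, 2A = |[(-3)·(-9) − (-12)·(-13)] + [(-12)·(-1) − (-19)·(-9)] + [(-19)·6 − (-1)·(-1)] + [(-1)·2 − 14·6] + [14·(-13) − (-3)·2]| = 665, so the area is 665/2.
Summing gcd(|Δx|,|Δy|) over the edges gives the boundary count: gcd(9,4) + gcd(7,8) + gcd(18,7) + gcd(15,4) + gcd(17,15) = 1+1+1+1+1 = 5.
Scaling by 4 multiplies the area by 4² = 16 (so the new area is 5320) and multiplies the boundary lattice-point count by 4, giving 20.
By Pick's theorem, the interior count of the dilated polygon is 5320 − 20/2 + 1 = 5311.

5311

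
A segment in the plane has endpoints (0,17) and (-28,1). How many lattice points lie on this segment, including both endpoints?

The number of lattice points on a segment between lattice points is gcd(|Δx|,|Δy|) + 1 = gcd(28,16) + 1 = 4 + 1 = 5.

5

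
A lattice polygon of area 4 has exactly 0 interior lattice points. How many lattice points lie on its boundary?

Pick's theorem gives A = I + B/2 − 1, so B = 2(A − I + 1) = 2(4 − 0 + 1) = 10.

10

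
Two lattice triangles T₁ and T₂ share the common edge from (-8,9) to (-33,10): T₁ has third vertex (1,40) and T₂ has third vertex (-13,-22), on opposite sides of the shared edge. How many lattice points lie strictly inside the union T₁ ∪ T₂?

779

The union is the simple quadrilateral with vertices (-8,9), (1,40), (-33,10), (-13,-22) in order.
The shoelace formula gives twice the area as |[(-8)·40 − 1·9] + [1·10 − (-33)·40] + [(-33)·(-22) − (-13)·10] + [(-13)·9 − (-8)·(-22)]| = 1564, so the area is 782.
The number of boundary lattice points is Σ gcd(|Δx|,|Δy|) = gcd(9,31) + gcd(34,30) + gcd(20,32) + gcd(5,31) = 1+2+4+1 = 8.
By Pick's theorem I = A − B/2 + 1 = 782 − 8/2 + 1 = 779.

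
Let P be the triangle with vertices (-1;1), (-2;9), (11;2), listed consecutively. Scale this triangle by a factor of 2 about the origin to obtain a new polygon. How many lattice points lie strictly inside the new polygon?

The shoelace formula gives twice the area as |((-1)·9 − (-2)·1) + ((-2)·2 − 11·9) + (11·1 − (-1)·2)| = 97, so the area is 97/2.
Along each edge there are gcd(|Δx|,|Δy|)+1 lattice points, so counting each shared vertex once the boundary has gcd(1,8) + gcd(13,7) + gcd(12,1) = 1+1+1 = 3.
Scaling by 2 multiplies the area by 2² = 4 (so the new area is 194) and multiplies the boundary lattice-point count by 2, giving 6.
By Pick's theorem, the interior count of the dilated polygon is 194 − 6/2 + 1 = 192.

192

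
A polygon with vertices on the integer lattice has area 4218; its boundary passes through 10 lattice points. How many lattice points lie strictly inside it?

4214

From Pick's theorem, I = A − B/2 + 1 = 4218 − 10/2 + 1 = 4214.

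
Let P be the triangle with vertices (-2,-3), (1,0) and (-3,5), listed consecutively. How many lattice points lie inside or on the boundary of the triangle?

17

Using the shoelace formula, 2A = |[(-2)·0 − 1·(-3)] + [1·5 − (-3)·0] + [(-3)·(-3) − (-2)·5]| = 27, so the area is 13.5.
The number of boundary lattice points is Σ gcd(|Δx|,|Δy|) = gcd(3,3) + gcd(4,5) + gcd(1,8) = 3+1+1 = 5.
Pick's theorem gives I = A − B/2 + 1 = 13.5 − 5/2 + 1 = 12, so the closed region contains I + B = 12 + 5 = 17 lattice points.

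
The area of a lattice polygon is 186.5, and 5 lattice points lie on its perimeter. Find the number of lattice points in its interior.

185

Pick's theorem A = I + B/2 − 1 rearranges to I = A − B/2 + 1 = 186.5 − 5/2 + 1 = 185.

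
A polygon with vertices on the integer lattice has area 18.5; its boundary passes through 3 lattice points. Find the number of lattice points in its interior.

18

From Pick's theorem, I = A − B/2 + 1 = 18.5 − 3/2 + 1 = 18.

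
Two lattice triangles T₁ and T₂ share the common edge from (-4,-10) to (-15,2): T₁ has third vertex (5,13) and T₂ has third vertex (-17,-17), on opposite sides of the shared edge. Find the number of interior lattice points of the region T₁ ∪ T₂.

The union is the simple quadrilateral with vertices (-4,-10), (5,13), (-15,2), (-17,-17) in order.
By the shoelace formula, twice the signed area is |[(-4)·13 − 5·(-10)] + [5·2 − (-15)·13] + [(-15)·(-17) − (-17)·2] + [(-17)·(-10) − (-4)·(-17)]| = 594, so the area is 297.
The number of boundary lattice points is Σ gcd(|Δx|,|Δy|) = gcd(9,23) + gcd(20,11) + gcd(2,19) + gcd(13,7) = 1+1+1+1 = 4.
By Pick's theorem I = A − B/2 + 1 = 297 − 4/2 + 1 = 296.

296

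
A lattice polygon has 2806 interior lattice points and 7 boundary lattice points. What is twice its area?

5617

By Pick's theorem, A = I + B/2 − 1 = 2806 + 7/2 − 1 = 5617/2.
Hence 2A = 5617.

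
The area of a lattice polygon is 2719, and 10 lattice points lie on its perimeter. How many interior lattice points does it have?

Pick's theorem A = I + B/2 − 1 rearranges to I = A − B/2 + 1 = 2719 − 10/2 + 1 = 2715.

2715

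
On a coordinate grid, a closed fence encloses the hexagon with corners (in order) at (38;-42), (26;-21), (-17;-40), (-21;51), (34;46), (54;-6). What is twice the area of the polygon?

10238

Using the shoelace formula, 2A = |(38·(-21) − 26·(-42)) + (26·(-40) − (-17)·(-21)) + ((-17)·51 − (-21)·(-40)) + ((-21)·46 − 34·51) + (34·(-6) − 54·46) + (54·(-42) − 38·(-6))| = 10238, so the area is 5119.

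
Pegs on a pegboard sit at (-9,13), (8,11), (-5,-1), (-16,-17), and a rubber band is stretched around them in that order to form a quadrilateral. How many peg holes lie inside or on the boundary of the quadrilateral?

227

Using the shoelace formula, 2A = |((-9)·11 − 8·13) + (8·(-1) − (-5)·11) + ((-5)·(-17) − (-16)·(-1)) + ((-16)·13 − (-9)·(-17))| = 448, so the area is 224.
The number of boundary lattice points is Σ gcd(|Δx|,|Δy|) = gcd(17,2) + gcd(13,12) + gcd(11,16) + gcd(7,30) = 1+1+1+1 = 4.
Pick's theorem gives I = A − B/2 + 1 = 224 − 4/2 + 1 = 223, so the closed region contains I + B = 223 + 4 = 227 lattice points.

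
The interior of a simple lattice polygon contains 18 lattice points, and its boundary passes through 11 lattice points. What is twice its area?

Pick's theorem states A = I + B/2 − 1, so A = 18 + 11/2 − 1 = 45/2.
Hence 2A = 45.

45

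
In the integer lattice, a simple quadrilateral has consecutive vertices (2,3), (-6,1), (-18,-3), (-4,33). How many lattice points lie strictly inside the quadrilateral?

Using the shoelace formula, 2A = |(2·1 − (-6)·3) + ((-6)·(-3) − (-18)·1) + ((-18)·33 − (-4)·(-3)) + ((-4)·3 − 2·33)| = 628, so the area is 314.
Along each edge there are gcd(|Δx|,|Δy|)+1 lattice points, so counting each shared vertex once the boundary has gcd(8,2) + gcd(12,4) + gcd(14,36) + gcd(6,30) = 2+4+2+6 = 14.
Pick's theorem gives I = A − B/2 + 1 = 314 − 14/2 + 1 = 308.

308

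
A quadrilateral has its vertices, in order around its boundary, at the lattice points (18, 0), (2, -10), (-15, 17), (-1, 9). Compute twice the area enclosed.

576

By the shoelace formula, twice the signed area is |[18·(-10) − 2·0] + [2·17 − (-15)·(-10)] + [(-15)·9 − (-1)·17] + [(-1)·0 − 18·9]| = 576, so the area is 288.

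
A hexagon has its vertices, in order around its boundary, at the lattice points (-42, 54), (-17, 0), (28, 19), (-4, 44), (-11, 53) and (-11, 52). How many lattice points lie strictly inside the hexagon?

1886

By the shoelace formula, twice the signed area is |((-42)·0 − (-17)·54) + ((-17)·19 − 28·0) + (28·44 − (-4)·19) + ((-4)·53 − (-11)·44) + ((-11)·52 − (-11)·53) + ((-11)·54 − (-42)·52)| = 3776, so the area is 1888.
The number of boundary lattice points is Σ gcd(|Δx|,|Δy|) = gcd(25,54) + gcd(45,19) + gcd(32,25) + gcd(7,9) + gcd(0,1) + gcd(31,2) = 1+1+1+1+1+1 = 6.
Pick's theorem gives I = A − B/2 + 1 = 1888 − 6/2 + 1 = 1886.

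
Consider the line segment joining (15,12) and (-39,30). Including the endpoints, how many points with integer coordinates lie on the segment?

19

The number of lattice points on a segment between lattice points is gcd(|Δx|,|Δy|) + 1 = gcd(54,18) + 1 = 18 + 1 = 19.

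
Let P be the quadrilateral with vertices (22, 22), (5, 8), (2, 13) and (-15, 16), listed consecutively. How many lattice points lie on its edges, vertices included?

Summing gcd(|Δx|,|Δy|) over the edges gives the boundary count: gcd(17,14) + gcd(3,5) + gcd(17,3) + gcd(37,6) = 1+1+1+1 = 4.

4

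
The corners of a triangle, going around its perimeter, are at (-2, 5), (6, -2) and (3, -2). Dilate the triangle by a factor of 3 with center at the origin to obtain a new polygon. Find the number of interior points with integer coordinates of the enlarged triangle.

Using the shoelace formula, 2A = |[(-2)·(-2) − 6·5] + [6·(-2) − 3·(-2)] + [3·5 − (-2)·(-2)]| = 21, so the area is 10.5.
Along each edge there are gcd(|Δx|,|Δy|)+1 lattice points, so counting each shared vertex once the boundary has gcd(8,7) + gcd(3,0) + gcd(5,7) = 1+3+1 = 5.
Scaling by 3 multiplies the area by 3² = 9 (so the new area is 189/2) and multiplies the boundary lattice-point count by 3, giving 15.
By Pick's theorem, the interior count of the dilated polygon is 189/2 − 15/2 + 1 = 88.

88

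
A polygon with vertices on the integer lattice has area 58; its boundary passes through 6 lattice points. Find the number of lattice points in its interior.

From Pick's theorem, I = A − B/2 + 1 = 58 − 6/2 + 1 = 56.

56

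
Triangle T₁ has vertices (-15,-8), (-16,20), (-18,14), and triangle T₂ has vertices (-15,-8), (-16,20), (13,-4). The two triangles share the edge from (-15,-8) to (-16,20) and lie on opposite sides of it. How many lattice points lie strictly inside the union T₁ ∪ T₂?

422

The union is the simple quadrilateral with vertices (-15,-8), (-18,14), (-16,20), (13,-4) in order.
Using the shoelace formula, 2A = |((-15)·14 − (-18)·(-8)) + ((-18)·20 − (-16)·14) + ((-16)·(-4) − 13·20) + (13·(-8) − (-15)·(-4))| = 850, so the area is 425.
Summing gcd(|Δx|,|Δy|) over the edges gives the boundary count: gcd(3,22) + gcd(2,6) + gcd(29,24) + gcd(28,4) = 1+2+1+4 = 8.
By Pick's theorem I = A − B/2 + 1 = 425 − 8/2 + 1 = 422.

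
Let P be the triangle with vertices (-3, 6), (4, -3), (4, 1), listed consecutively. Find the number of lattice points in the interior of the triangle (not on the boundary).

12

By the shoelace formula, twice the signed area is |((-3)·(-3) − 4·6) + (4·1 − 4·(-3)) + (4·6 − (-3)·1)| = 28, so the area is 14.
Along each edge there are gcd(|Δx|,|Δy|)+1 lattice points, so counting each shared vertex once the boundary has gcd(7,9) + gcd(0,4) + gcd(7,5) = 1+4+1 = 6.
Pick's theorem gives I = A − B/2 + 1 = 14 − 6/2 + 1 = 12.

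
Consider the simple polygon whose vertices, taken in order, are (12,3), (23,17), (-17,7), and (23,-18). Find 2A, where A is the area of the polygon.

Using the shoelace formula, 2A = |(12·17 − 23·3) + (23·7 − (-17)·17) + ((-17)·(-18) − 23·7) + (23·3 − 12·(-18))| = 1015, so the area is 507.5.

1015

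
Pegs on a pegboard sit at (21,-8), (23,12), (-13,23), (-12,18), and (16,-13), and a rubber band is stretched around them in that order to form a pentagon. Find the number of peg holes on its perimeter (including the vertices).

The number of boundary lattice points is Σ gcd(|Δx|,|Δy|) = gcd(2,20) + gcd(36,11) + gcd(1,5) + gcd(28,31) + gcd(5,5) = 2+1+1+1+5 = 10.

10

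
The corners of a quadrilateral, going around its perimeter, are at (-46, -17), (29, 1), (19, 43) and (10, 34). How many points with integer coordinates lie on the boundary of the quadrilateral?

Along each edge there are gcd(|Δx|,|Δy|)+1 lattice points, so counting each shared vertex once the boundary has gcd(75,18) + gcd(10,42) + gcd(9,9) + gcd(56,51) = 3+2+9+1 = 15.

15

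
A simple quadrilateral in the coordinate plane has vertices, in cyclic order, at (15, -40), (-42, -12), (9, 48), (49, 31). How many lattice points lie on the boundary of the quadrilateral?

6

Summing gcd(|Δx|,|Δy|) over the edges gives the boundary count: gcd(57,28) + gcd(51,60) + gcd(40,17) + gcd(34,71) = 1+3+1+1 = 6.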